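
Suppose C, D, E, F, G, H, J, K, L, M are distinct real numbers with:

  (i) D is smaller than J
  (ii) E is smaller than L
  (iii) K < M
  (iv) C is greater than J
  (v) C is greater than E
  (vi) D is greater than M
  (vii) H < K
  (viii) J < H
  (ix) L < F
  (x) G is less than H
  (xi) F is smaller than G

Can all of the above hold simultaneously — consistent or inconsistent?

We have J < H stated directly, yet also H < K < M < D < J by chaining the others — so H < J. Contradiction.

inconsistent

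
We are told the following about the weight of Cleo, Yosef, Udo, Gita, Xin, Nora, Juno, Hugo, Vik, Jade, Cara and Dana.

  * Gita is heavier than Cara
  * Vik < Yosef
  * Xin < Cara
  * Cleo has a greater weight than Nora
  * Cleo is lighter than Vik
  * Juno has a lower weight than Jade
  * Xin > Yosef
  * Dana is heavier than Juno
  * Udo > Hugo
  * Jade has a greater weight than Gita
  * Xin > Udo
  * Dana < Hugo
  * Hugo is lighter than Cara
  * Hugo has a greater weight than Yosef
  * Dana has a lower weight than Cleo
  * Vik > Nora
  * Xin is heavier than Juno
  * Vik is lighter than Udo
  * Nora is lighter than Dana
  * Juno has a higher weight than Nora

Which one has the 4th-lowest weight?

Chaining the given pairs: Nora < Juno < Dana < Cleo < Vik < Yosef < Hugo < Udo < Xin < Cara < Gita < Jade.
Counting 4 from the smallest end gives Cleo.

Cleo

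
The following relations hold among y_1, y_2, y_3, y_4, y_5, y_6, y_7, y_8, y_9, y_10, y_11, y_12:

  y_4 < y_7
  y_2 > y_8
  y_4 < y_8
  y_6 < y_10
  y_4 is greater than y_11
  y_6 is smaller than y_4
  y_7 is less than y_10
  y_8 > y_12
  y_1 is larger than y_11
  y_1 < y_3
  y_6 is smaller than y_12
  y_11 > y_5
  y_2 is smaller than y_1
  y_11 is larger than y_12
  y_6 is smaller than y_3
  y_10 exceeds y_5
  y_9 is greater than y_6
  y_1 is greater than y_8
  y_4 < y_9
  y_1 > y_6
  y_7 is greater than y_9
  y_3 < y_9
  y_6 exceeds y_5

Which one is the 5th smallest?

The consecutive relations fix a unique order: y_5 < y_6 < y_12 < y_11 < y_4 < y_8 < y_2 < y_1 < y_3 < y_9 < y_7 < y_10.
Counting 5 from the smallest end gives y_4.

y_4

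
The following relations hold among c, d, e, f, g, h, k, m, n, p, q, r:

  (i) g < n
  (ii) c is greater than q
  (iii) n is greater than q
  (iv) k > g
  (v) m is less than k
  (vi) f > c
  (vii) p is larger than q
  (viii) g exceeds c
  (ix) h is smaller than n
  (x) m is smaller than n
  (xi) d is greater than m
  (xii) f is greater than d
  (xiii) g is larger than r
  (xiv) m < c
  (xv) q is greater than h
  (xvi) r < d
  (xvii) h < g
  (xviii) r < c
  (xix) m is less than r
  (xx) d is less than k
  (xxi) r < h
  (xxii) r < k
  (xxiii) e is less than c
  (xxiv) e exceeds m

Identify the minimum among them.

r is not least since m < r; d is not least since m < d; h is not least since r < h; e is not least since m < e; q is not least since h < q; c is not least since e < c; f is not least since d < f; p is not least since q < p; g is not least since r < g; k is not least since g < k; n is not least since g < n.
Only m has nothing below it, so m is the minimum.

m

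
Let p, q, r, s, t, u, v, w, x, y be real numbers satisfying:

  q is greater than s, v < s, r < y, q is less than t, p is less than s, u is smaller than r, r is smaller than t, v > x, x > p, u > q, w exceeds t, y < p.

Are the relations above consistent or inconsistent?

We have q < u stated directly, yet also u < r < y < p < x < v < s < q by chaining the others — so u < q. Contradiction.

inconsistent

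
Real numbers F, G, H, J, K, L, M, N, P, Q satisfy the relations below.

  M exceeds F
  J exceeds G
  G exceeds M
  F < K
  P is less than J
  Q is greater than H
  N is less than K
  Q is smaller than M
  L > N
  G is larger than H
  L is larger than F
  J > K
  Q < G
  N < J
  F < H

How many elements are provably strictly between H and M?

1

Chaining upward from H reaches: Q, G, J.
Chaining downward from M reaches: F, Q.
Strictly between H and M are those in both lists: Q — 1 element.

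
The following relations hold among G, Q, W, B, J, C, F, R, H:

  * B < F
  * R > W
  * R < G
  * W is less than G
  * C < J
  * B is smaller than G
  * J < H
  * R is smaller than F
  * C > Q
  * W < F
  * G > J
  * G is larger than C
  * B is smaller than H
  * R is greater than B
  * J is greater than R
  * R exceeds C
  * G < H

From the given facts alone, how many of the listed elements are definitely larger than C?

5

From C the given relations immediately reach R, J, G.
From those, F, H — 5 in total.
Nothing else is reachable above C; 5 in all.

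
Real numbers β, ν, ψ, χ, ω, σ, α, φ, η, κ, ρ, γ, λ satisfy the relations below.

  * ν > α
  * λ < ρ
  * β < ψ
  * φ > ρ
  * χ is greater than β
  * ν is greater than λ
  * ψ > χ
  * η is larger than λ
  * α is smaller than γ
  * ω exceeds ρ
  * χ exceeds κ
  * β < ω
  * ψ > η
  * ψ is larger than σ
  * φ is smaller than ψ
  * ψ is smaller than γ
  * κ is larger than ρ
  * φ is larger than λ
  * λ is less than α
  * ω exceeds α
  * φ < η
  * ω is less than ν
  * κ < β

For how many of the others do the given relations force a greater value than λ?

11

From λ the given relations immediately reach α, ρ, φ, η, ν.
From those, κ, ψ, ω, γ — 9 in total.
From those, β, χ — 11 in total.
No other element is forced above λ by the given relations, so the count is 11.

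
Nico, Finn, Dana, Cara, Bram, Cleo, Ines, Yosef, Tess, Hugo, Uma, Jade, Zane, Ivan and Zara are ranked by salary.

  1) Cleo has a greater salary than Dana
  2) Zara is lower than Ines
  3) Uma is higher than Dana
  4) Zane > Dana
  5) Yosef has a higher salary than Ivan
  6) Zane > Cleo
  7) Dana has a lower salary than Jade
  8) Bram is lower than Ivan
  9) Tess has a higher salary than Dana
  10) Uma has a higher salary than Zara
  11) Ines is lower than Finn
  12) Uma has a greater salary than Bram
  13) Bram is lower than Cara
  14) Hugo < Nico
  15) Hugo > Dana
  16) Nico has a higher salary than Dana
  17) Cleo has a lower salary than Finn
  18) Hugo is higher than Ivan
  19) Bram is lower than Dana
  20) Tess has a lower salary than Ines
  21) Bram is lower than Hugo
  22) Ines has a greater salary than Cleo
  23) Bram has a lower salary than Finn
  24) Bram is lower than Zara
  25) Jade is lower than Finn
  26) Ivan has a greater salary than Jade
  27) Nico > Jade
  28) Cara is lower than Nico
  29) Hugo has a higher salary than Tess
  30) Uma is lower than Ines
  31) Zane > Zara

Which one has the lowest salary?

Bram

Dana is not least since Bram < Dana; Zara is not least since Bram < Zara; Jade is not least since Dana < Jade; Cleo is not least since Dana < Cleo; Uma is not least since Bram < Uma; Ivan is not least since Jade < Ivan; Cara is not least since Bram < Cara; Tess is not least since Dana < Tess; Hugo is not least since Tess < Hugo; Nico is not least since Jade < Nico; Yosef is not least since Ivan < Yosef; Ines is not least since Cleo < Ines; Zane is not least since Zara < Zane; Finn is not least since Bram < Finn.
Only Bram has nothing below it, so Bram is the lowest salary.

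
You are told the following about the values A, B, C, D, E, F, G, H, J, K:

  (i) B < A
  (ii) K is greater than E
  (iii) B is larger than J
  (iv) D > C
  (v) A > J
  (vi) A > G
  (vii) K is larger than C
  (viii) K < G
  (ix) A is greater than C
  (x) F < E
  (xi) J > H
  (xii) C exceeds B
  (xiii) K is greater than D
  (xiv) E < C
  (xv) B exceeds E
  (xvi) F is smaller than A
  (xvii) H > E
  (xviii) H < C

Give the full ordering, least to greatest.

F < E < H < J < B < C < D < K < G < A

The consecutive links are each given: F < E; E < H; H < J; J < B; B < C; C < D; D < K; K < G; G < A.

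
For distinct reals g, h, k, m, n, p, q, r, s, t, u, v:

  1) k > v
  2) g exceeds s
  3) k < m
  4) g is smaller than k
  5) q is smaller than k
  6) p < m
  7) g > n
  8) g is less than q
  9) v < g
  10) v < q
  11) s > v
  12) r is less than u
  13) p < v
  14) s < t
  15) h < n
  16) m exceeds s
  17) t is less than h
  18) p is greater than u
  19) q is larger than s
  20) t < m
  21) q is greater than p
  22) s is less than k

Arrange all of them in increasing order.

r < u < p < v < s < t < h < n < g < q < k < m

The consecutive links are each given: r < u; u < p; p < v; v < s; s < t; t < h; h < n; n < g; g < q; q < k; k < m.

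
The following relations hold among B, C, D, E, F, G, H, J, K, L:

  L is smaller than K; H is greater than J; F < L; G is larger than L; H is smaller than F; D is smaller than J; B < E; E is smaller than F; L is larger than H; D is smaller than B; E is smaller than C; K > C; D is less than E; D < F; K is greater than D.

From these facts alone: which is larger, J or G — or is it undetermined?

G

J < H and H < F give J < F.
With F < L: J < H < F < L.
Then L < G extends the chain to G.
So G is larger.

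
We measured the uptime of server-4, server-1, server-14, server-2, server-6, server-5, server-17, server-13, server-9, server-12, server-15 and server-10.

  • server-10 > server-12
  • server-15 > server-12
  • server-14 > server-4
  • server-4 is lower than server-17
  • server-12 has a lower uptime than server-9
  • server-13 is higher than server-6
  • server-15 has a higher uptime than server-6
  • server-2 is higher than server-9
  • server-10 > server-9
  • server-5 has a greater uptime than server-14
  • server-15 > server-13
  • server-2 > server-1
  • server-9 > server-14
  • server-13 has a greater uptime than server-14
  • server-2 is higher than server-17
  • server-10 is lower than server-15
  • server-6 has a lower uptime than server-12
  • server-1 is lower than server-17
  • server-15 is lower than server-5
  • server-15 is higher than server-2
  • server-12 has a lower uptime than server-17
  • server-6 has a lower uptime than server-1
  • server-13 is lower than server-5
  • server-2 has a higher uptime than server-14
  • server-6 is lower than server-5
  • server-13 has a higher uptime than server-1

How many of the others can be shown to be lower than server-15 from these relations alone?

10

From server-15 the given relations immediately reach server-6, server-12, server-13, server-2, server-10.
From those, server-14, server-1, server-9, server-17 — 9 in total.
From those, server-4 — 10 in total.
No other element is forced below server-15 by the given relations, so the count is 10.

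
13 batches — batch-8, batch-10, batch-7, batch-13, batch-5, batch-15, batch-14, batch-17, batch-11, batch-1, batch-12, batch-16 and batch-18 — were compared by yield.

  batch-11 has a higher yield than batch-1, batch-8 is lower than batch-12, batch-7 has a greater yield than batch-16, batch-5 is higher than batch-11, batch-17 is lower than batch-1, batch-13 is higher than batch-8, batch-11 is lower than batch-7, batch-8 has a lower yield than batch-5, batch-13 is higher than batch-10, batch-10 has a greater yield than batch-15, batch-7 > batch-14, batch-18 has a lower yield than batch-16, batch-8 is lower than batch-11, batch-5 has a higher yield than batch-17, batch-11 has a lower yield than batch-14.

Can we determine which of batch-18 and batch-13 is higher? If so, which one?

undetermined

Following every chain through batch-18: above batch-18 we get batch-16, batch-7.
batch-13 is not reached, and no chain runs the other way from batch-13 to batch-18.
So the given relations leave the order of batch-18 and batch-13 undetermined.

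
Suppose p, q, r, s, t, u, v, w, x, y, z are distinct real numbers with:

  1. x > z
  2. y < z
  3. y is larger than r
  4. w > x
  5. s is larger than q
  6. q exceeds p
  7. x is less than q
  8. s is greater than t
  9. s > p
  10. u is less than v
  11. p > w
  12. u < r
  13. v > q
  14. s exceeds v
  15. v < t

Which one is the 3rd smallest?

Piecing the relations together gives one ordering: u < r < y < z < x < w < p < q < v < t < s.
The 3rd smallest is y.

y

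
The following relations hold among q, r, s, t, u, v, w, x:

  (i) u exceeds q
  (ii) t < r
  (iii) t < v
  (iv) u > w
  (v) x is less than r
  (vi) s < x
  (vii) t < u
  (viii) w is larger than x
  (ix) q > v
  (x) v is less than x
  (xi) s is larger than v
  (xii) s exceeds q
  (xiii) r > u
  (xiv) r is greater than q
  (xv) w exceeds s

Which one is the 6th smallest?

w

The consecutive relations fix a unique order: t < v < q < s < x < w < u < r.
Counting 6 from the smallest end gives w.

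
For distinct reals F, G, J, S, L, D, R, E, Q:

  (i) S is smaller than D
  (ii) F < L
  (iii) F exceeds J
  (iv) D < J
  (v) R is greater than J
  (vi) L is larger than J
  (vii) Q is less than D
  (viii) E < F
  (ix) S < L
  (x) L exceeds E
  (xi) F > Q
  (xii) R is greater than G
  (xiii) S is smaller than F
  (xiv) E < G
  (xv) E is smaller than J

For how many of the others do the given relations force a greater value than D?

4

From D the given relations immediately reach J.
From those, R, F, L — 4 in total.
No other element is forced above D by the given relations, so the count is 4.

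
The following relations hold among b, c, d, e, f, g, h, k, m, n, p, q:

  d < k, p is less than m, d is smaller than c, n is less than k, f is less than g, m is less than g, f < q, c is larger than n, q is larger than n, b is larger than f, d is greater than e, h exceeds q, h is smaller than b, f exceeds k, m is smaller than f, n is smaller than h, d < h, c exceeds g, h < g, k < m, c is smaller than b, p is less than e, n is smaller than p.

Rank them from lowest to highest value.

n < p < e < d < k < m < f < q < h < g < c < b

Nothing is placed below n, so it is least; from there n < p; p < e; e < d; d < k; k < m; m < f; f < q; q < h; h < g; g < c; c < b, each given directly.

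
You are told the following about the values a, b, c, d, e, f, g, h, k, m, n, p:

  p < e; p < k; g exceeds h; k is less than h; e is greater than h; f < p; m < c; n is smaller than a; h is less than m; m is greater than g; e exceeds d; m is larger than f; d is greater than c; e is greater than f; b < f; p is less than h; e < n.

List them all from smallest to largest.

b < f < p < k < h < g < m < c < d < e < n < a

Each adjacent pair is fixed by a given relation: b < f; f < p; p < k; k < h; h < g; g < m; m < c; c < d; d < e; e < n; n < a. Chaining them end to end gives the full order.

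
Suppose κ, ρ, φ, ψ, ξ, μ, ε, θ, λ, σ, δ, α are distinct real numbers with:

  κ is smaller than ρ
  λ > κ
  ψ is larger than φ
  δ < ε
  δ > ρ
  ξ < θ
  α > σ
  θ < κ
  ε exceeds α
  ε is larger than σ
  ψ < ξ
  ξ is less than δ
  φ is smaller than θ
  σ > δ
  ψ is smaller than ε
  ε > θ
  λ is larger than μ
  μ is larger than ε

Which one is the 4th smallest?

The consecutive relations fix a unique order: φ < ψ < ξ < θ < κ < ρ < δ < σ < α < ε < μ < λ.
Counting 4 from the smallest end gives θ.

θ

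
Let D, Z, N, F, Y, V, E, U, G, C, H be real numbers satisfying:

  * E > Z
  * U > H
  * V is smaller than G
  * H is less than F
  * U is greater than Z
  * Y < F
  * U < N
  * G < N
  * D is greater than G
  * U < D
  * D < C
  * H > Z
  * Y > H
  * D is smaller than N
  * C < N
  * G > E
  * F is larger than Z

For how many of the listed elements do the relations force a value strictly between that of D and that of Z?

4

Chaining upward from Z reaches: H, Y, F, E, U, G, C, N.
Chaining downward from D reaches: V, H, E, U, G.
Strictly between Z and D are those in both lists: H, E, U, G — 4 elements.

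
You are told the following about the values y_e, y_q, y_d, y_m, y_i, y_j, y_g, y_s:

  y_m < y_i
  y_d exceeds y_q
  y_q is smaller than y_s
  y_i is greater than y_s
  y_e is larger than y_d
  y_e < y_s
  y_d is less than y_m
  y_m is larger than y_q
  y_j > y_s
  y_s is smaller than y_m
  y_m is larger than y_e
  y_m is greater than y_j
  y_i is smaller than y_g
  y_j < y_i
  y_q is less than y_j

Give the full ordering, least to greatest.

Each adjacent pair is fixed by a given relation: y_q < y_d; y_d < y_e; y_e < y_s; y_s < y_j; y_j < y_m; y_m < y_i; y_i < y_g. Chaining them end to end gives the full order.

y_q < y_d < y_e < y_s < y_j < y_m < y_i < y_g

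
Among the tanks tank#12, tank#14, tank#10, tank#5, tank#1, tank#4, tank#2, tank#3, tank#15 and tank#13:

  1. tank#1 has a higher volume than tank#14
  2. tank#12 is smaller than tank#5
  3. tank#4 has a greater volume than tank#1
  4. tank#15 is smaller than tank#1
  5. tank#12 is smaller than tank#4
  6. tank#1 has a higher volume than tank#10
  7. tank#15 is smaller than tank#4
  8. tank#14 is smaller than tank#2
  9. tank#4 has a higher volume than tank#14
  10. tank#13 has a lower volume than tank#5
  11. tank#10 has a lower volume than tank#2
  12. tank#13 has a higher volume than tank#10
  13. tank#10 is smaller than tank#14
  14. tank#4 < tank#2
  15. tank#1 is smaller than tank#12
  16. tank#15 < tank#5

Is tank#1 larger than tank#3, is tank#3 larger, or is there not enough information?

Following every chain through tank#1: above tank#1 we get tank#12, tank#5, tank#4, tank#2; below tank#1 we get tank#10, tank#15, tank#14.
tank#3 is not reached, and no chain runs the other way from tank#3 to tank#1.
So the given relations leave the order of tank#1 and tank#3 undetermined.

undetermined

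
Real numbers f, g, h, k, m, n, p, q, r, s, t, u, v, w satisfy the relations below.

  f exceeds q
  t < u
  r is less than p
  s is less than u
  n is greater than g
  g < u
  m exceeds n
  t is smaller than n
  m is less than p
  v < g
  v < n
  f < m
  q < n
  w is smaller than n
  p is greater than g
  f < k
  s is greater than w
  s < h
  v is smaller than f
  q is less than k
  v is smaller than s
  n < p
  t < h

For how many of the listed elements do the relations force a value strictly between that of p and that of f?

Chaining upward from f reaches: k, m.
Chaining downward from p reaches: w, v, q, g, t, n, m, r.
Strictly between f and p are those in both lists: m — 1 element.

1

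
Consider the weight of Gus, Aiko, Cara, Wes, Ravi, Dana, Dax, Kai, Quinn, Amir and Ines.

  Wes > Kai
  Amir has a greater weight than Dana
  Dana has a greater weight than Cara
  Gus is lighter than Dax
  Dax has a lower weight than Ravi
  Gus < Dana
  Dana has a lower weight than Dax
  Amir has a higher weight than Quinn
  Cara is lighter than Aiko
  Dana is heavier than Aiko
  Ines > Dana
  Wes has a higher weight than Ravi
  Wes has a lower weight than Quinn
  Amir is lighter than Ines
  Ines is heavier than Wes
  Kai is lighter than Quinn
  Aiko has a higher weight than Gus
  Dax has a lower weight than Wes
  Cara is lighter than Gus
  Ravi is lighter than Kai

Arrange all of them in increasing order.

Cara < Gus < Aiko < Dana < Dax < Ravi < Kai < Wes < Quinn < Amir < Ines

Nothing is placed below Cara, so it is least; from there Cara < Gus; Gus < Aiko; Aiko < Dana; Dana < Dax; Dax < Ravi; Ravi < Kai; Kai < Wes; Wes < Quinn; Quinn < Amir; Amir < Ines, each given directly.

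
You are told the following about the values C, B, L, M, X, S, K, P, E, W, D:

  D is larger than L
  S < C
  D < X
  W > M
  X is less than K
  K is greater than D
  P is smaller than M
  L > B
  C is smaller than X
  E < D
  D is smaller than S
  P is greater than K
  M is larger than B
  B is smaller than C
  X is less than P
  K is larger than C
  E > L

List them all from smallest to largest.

B < L < E < D < S < C < X < K < P < M < W

Each adjacent pair is fixed by a given relation: B < L; L < E; E < D; D < S; S < C; C < X; X < K; K < P; P < M; M < W. Chaining them end to end gives the full order.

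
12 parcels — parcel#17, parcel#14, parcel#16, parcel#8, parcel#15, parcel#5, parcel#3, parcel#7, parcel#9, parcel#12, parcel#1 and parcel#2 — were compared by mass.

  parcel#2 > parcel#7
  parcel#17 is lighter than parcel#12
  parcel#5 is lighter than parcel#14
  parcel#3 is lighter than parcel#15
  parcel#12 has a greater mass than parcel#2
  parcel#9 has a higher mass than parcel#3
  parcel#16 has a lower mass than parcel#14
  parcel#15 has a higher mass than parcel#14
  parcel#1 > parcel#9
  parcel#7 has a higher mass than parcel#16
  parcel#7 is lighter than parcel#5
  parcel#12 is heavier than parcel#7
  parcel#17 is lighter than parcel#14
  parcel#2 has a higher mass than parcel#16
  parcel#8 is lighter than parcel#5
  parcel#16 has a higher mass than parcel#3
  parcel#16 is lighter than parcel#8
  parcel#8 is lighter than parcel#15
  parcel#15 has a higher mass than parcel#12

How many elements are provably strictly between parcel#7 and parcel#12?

1

The relations place parcel#7 below parcel#12. An element lies strictly between them when it is forced above parcel#7 and also forced below parcel#12.
Above parcel#7: {parcel#2, parcel#5, parcel#14, parcel#15}. Below parcel#12: {parcel#3, parcel#16, parcel#17, parcel#2}.
Intersection: {parcel#2} — 1.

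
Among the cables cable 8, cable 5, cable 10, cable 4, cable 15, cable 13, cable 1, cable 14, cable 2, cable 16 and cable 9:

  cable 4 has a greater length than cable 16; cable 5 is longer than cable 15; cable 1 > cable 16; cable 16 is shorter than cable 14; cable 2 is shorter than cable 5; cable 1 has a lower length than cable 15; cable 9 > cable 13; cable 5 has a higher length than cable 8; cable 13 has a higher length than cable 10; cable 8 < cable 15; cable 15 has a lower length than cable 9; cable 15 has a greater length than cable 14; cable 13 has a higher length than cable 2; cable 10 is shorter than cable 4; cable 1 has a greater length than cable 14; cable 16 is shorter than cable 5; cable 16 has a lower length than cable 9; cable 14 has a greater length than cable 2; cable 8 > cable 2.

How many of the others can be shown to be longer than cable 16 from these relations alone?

6

The elements the relations force above cable 16 are cable 14, cable 1, cable 15, cable 5, cable 4, cable 9 — no chain reaches any other.
That is 6.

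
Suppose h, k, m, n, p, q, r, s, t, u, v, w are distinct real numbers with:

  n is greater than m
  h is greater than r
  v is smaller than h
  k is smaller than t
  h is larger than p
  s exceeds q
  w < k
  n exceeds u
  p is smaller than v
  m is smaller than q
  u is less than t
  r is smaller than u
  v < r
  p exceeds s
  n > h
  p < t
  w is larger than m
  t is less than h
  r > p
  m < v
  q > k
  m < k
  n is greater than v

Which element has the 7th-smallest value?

Chaining the given pairs: m < w < k < q < s < p < v < r < u < t < h < n.
The 7th smallest is v.

v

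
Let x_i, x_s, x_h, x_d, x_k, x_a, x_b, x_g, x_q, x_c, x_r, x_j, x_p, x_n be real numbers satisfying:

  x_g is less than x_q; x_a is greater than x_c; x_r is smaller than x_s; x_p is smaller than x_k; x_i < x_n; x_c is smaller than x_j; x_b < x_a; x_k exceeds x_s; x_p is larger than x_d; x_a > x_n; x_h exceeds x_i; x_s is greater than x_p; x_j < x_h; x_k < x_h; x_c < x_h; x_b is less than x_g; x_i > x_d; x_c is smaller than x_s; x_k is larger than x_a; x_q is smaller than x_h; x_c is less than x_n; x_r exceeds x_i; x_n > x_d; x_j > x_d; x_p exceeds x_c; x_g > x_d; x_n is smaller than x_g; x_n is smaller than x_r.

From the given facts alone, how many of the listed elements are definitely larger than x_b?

The elements the relations force above x_b are x_a, x_g, x_k, x_q, x_h — no chain reaches any other.
That is 5.

5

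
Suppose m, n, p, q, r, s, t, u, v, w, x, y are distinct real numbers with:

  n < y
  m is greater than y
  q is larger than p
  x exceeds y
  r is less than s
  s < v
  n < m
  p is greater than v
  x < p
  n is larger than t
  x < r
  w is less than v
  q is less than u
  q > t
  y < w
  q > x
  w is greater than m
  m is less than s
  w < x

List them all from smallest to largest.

t < n < y < m < w < x < r < s < v < p < q < u

The consecutive links are each given: t < n; n < y; y < m; m < w; w < x; x < r; r < s; s < v; v < p; p < q; q < u.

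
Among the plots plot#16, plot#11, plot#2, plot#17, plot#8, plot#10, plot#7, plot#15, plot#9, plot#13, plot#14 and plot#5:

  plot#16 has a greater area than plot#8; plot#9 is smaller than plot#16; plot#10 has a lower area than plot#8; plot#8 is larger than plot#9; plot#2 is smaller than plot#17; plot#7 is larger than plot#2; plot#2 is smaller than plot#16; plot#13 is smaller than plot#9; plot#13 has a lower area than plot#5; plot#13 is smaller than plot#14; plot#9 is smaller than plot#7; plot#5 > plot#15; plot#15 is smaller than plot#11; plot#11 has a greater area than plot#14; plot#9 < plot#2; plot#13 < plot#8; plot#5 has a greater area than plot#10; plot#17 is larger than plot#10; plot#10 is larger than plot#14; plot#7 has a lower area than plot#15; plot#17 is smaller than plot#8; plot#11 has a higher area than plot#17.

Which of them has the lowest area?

Chaining upward from plot#13: directly above it, plot#14, plot#9, plot#5, plot#8; then plot#2, plot#7, plot#10, plot#11, plot#16; then plot#15, plot#17.
That covers every other element, and nothing is given below plot#13, so plot#13 is the lowest area.

plot#13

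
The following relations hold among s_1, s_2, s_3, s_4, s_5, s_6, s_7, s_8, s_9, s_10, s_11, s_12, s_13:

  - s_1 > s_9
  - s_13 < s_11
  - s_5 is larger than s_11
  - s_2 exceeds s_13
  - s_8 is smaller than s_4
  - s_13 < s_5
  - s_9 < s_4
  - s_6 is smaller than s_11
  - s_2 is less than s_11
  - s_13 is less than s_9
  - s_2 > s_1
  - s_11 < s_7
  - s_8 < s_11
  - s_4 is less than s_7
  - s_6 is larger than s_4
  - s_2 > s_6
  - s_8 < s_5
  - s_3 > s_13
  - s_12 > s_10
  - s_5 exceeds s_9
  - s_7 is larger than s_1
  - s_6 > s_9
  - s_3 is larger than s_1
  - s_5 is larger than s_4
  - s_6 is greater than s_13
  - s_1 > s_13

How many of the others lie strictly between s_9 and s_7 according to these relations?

The relations place s_9 below s_7. An element lies strictly between them when it is forced above s_9 and also forced below s_7.
Above s_9: {s_4, s_6, s_1, s_2, s_11, s_3, s_5}. Below s_7: {s_13, s_8, s_4, s_6, s_1, s_2, s_11}.
Intersection: {s_4, s_6, s_1, s_2, s_11} — 5.

5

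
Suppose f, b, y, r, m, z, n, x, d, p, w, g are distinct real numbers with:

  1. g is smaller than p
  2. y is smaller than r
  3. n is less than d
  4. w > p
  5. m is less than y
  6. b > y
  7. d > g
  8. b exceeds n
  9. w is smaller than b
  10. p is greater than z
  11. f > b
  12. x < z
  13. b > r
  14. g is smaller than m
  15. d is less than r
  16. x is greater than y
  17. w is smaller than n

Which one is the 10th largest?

y

Chaining the given pairs: g < m < y < x < z < p < w < n < d < r < b < f.
Counting 10 from the largest end gives y.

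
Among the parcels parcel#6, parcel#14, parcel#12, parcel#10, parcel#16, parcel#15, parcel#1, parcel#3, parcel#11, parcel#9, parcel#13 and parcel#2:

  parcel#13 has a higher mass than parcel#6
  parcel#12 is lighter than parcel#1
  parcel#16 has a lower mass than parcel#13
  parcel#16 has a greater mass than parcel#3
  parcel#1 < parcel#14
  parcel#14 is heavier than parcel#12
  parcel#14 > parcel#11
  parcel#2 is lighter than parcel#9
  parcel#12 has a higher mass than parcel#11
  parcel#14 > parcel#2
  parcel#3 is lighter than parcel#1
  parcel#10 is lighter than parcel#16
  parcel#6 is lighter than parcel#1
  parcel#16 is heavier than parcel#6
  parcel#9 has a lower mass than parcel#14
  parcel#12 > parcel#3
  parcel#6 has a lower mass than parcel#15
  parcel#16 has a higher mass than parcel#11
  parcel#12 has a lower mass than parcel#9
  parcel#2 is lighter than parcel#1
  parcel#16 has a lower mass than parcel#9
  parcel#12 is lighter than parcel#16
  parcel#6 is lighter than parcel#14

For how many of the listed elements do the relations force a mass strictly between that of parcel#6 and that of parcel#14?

3

Chaining upward from parcel#6 reaches: parcel#16, parcel#9, parcel#15, parcel#1, parcel#13.
Chaining downward from parcel#14 reaches: parcel#10, parcel#2, parcel#3, parcel#11, parcel#12, parcel#16, parcel#9, parcel#1.
Strictly between parcel#6 and parcel#14 are those in both lists: parcel#16, parcel#9, parcel#1 — 3 elements.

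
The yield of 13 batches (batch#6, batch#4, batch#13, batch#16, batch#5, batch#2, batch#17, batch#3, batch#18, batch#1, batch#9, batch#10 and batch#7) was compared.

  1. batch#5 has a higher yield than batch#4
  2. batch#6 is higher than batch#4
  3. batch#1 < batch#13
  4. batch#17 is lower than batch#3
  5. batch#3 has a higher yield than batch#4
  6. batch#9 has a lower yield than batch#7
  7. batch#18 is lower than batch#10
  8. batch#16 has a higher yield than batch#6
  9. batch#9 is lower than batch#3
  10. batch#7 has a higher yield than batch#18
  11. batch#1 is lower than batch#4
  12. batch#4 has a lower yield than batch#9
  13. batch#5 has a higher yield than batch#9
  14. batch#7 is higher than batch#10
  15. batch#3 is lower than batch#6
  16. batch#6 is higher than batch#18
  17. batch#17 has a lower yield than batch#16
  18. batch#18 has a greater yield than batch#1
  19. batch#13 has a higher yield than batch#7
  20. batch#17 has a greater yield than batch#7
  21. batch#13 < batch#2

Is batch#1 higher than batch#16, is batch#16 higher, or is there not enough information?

batch#16

batch#1 < batch#18 and batch#18 < batch#10 give batch#1 < batch#10.
With batch#10 < batch#7: batch#1 < batch#18 < batch#10 < batch#7.
With batch#7 < batch#17: batch#1 < batch#18 < batch#10 < batch#7 < batch#17.
With batch#17 < batch#3: batch#1 < batch#18 < batch#10 < batch#7 < batch#17 < batch#3.
With batch#3 < batch#6: batch#1 < batch#18 < batch#10 < batch#7 < batch#17 < batch#3 < batch#6.
With batch#6 < batch#16: batch#1 < batch#18 < batch#10 < batch#7 < batch#17 < batch#3 < batch#6 < batch#16.
So batch#16 is higher.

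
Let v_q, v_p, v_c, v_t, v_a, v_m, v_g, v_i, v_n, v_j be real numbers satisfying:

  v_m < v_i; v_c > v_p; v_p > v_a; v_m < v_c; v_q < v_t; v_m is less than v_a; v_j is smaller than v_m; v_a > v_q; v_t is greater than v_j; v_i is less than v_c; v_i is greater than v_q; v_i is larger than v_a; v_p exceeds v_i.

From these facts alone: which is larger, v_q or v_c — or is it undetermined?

The relevant relations are v_q < v_a; v_a < v_i; v_i < v_p; v_p < v_c.
Together: v_q < v_a < v_i < v_p < v_c.
So v_c is larger.

v_c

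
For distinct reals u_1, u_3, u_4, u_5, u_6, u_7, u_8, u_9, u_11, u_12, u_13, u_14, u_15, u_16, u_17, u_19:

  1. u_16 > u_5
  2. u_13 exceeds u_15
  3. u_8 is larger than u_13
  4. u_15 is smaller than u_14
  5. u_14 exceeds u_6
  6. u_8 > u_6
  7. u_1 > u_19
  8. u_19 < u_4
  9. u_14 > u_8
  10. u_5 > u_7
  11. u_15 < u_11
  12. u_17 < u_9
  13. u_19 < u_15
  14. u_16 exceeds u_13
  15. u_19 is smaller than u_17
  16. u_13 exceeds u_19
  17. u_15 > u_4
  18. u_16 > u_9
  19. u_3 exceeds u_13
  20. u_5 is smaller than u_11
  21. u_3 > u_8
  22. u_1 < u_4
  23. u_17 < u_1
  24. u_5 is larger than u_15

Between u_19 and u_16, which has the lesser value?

u_19

Link the given pairs in sequence: u_19 < u_17; u_17 < u_1; u_1 < u_4; u_4 < u_15; u_15 < u_5; u_5 < u_16.
Chaining these gives u_19 < u_17 < u_1 < u_4 < u_15 < u_5 < u_16.
So u_19 < u_16; u_19 is the smaller of the two.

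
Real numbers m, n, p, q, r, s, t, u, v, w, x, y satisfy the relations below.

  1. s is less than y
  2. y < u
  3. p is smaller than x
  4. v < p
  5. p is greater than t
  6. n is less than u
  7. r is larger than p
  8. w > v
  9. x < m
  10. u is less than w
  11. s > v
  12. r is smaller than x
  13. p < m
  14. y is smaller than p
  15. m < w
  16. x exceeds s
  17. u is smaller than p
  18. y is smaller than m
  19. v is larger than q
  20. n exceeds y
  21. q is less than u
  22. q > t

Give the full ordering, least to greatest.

t < q < v < s < y < n < u < p < r < x < m < w

Nothing is placed below t, so it is least; from there t < q; q < v; v < s; s < y; y < n; n < u; u < p; p < r; r < x; x < m; m < w, each given directly.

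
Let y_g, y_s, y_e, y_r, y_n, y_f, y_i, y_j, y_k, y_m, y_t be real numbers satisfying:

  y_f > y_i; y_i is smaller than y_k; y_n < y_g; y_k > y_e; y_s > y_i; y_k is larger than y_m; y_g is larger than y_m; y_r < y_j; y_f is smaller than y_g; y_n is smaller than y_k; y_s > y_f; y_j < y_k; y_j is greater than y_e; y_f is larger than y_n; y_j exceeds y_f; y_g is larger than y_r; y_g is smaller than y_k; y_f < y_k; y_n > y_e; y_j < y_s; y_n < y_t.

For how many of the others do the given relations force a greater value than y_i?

5

Directly above y_i: y_f, y_k, y_s.
One step further: y_j, y_g (5 so far).
Nothing else is reachable above y_i; 5 in all.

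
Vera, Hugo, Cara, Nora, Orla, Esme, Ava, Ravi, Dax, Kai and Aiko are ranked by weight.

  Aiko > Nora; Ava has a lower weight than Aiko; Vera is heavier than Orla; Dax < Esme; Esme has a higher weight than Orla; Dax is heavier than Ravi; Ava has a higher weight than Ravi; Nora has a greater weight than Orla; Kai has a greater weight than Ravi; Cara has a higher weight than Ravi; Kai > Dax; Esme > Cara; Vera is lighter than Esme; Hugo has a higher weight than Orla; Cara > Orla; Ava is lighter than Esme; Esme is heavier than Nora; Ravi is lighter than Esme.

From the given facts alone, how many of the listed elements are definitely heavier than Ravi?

From Ravi the given relations immediately reach Cara, Dax, Kai, Ava, Esme.
From those, Aiko — 6 in total.
Nothing else is reachable above Ravi; 6 in all.

6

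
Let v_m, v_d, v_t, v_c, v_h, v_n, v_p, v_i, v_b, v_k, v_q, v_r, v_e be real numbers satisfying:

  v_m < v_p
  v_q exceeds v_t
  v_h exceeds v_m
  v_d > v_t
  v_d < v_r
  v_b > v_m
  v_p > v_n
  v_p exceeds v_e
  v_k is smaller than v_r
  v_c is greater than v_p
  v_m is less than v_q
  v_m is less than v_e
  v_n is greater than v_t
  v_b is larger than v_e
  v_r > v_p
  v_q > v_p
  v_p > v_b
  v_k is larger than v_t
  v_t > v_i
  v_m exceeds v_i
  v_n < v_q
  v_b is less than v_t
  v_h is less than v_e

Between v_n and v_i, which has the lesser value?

v_i < v_m and v_m < v_e give v_i < v_e.
Then v_e < v_b extends the chain to v_b.
Then v_b < v_t extends the chain to v_t.
Then v_t < v_n extends the chain to v_n.
So v_i < v_n; v_i is the smaller of the two.

v_i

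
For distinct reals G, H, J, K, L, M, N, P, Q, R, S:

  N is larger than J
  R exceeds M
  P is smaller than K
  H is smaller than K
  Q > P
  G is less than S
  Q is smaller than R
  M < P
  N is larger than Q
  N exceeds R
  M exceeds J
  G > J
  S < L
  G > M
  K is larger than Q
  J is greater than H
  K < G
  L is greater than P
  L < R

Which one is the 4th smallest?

Chaining the given pairs: H < J < M < P < Q < K < G < S < L < R < N.
Counting 4 from the smallest end gives P.

P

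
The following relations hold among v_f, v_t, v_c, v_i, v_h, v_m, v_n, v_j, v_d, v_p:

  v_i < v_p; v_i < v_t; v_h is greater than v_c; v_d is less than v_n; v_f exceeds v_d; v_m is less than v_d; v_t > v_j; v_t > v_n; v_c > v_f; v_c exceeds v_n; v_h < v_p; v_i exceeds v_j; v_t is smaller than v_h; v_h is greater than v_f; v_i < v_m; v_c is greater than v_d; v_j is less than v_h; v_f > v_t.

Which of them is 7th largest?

v_d

Piecing the relations together gives one ordering: v_j < v_i < v_m < v_d < v_n < v_t < v_f < v_c < v_h < v_p.
Counting 7 from the largest end gives v_d.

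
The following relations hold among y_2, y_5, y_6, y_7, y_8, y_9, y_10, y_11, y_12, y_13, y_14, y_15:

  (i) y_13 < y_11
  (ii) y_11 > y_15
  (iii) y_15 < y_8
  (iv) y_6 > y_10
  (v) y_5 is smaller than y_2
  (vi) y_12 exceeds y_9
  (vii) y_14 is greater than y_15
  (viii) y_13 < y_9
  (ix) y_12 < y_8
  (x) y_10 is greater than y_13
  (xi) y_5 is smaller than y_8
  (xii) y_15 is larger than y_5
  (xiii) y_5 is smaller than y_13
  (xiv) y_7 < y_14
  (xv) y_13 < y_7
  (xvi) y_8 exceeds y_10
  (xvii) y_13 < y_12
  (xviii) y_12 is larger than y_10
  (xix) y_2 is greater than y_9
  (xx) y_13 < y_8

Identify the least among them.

y_5

y_13 is not least since y_5 < y_13; y_10 is not least since y_13 < y_10; y_9 is not least since y_13 < y_9; y_7 is not least since y_13 < y_7; y_6 is not least since y_10 < y_6; y_12 is not least since y_13 < y_12; y_15 is not least since y_5 < y_15; y_14 is not least since y_7 < y_14; y_11 is not least since y_13 < y_11; y_2 is not least since y_9 < y_2; y_8 is not least since y_5 < y_8.
Only y_5 has nothing below it, so y_5 is the least.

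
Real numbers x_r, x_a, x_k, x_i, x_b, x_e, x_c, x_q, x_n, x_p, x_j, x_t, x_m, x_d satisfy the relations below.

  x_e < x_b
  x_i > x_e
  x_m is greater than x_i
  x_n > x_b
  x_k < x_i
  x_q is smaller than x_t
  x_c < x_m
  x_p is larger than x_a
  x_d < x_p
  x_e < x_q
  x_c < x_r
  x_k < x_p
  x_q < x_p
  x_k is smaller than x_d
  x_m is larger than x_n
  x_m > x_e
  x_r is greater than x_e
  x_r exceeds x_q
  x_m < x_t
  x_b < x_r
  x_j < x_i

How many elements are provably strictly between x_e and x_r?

The relations place x_e below x_r. An element lies strictly between them when it is forced above x_e and also forced below x_r.
Above x_e: {x_b, x_q, x_i, x_n, x_m, x_t, x_p}. Below x_r: {x_c, x_b, x_q}.
Intersection: {x_b, x_q} — 2.

2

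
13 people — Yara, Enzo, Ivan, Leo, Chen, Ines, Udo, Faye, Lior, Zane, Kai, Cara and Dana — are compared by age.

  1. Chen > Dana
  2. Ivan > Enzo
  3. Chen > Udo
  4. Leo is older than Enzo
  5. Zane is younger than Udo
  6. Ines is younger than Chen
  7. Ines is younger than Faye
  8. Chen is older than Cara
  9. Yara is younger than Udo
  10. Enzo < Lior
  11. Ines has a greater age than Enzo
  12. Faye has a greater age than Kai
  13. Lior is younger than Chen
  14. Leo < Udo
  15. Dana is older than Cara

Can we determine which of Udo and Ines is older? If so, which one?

Following every chain through Ines: above Ines we get Faye, Chen; below Ines we get Enzo.
Udo is not reached, and no chain runs the other way from Udo to Ines.
So the given relations leave the order of Ines and Udo undetermined.

undetermined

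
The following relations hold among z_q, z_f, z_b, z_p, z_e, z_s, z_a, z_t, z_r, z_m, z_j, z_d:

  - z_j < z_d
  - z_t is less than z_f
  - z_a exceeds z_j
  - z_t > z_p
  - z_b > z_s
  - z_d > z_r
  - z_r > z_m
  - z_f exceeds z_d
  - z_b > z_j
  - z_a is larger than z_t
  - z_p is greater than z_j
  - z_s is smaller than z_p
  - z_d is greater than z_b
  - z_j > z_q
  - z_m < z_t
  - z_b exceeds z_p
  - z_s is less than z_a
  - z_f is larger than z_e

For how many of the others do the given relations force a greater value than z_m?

The elements the relations force above z_m are z_r, z_t, z_d, z_a, z_f — no chain reaches any other.
That is 5.

5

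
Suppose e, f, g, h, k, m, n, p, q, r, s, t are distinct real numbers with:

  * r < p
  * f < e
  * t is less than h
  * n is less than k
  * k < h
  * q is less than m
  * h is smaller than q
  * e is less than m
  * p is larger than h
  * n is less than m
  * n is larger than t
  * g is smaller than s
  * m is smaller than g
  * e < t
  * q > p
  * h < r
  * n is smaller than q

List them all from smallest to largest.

f < e < t < n < k < h < r < p < q < m < g < s

Each adjacent pair is fixed by a given relation: f < e; e < t; t < n; n < k; k < h; h < r; r < p; p < q; q < m; m < g; g < s. Chaining them end to end gives the full order.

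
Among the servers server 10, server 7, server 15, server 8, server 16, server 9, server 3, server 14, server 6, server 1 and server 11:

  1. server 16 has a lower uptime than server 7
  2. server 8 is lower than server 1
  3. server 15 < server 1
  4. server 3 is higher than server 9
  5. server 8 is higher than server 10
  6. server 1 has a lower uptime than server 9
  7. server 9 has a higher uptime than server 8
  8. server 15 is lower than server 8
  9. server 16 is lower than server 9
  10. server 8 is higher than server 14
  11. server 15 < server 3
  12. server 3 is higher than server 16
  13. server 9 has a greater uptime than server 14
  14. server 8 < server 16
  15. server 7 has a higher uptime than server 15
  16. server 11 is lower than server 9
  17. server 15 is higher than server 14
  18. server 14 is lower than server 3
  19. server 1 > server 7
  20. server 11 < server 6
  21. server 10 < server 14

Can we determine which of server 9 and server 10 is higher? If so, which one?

server 9

server 10 < server 14 and server 14 < server 15 give server 10 < server 15.
With server 15 < server 8: server 10 < server 14 < server 15 < server 8.
With server 8 < server 16: server 10 < server 14 < server 15 < server 8 < server 16.
With server 16 < server 7: server 10 < server 14 < server 15 < server 8 < server 16 < server 7.
With server 7 < server 1: server 10 < server 14 < server 15 < server 8 < server 16 < server 7 < server 1.
Then server 1 < server 9 extends the chain to server 9.
So server 9 is higher.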